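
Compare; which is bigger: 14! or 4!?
14!=87,178,291,200, 4!=24. 14! > 4!.
Final answer: 14!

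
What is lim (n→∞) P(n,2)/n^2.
1

Explanation: P(n,2) = n(n-1) ≈ n^2 for large n. Limit = 1.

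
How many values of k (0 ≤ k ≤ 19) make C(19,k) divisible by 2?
12

Working:
Checking C(19,k) mod 2 for k = 0..19: divisible at k = 4, 5, 6, 7, 8, 9, 10, 11, 12, 13, 14, 15. That's 12 values.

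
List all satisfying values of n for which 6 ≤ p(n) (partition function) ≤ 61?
5, 6, 7, 8, 9, 10, 11

Solution: Tabulating p(n) via p(n) = p(n−1) + p(n−2) − p(n−5) − p(n−7) + …: p(4)=5; p(5)=7; p(6)=11; p(7)=15; p(8)=22; p(9)=30; p(10)=42; p(11)=56; p(12)=77. So valid n = 5, 6, 7, 8, 9, 10, 11.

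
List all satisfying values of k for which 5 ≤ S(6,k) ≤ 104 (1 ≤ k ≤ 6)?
2, 3, 4, 5

Working:
S(6,1)=1; S(6,2)=31; S(6,3)=90; S(6,4)=65; S(6,5)=15; S(6,6)=1. So valid k = 2, 3, 4, 5.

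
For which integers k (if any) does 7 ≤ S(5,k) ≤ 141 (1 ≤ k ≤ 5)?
S(5,1)=1; S(5,2)=15; S(5,3)=25; S(5,4)=10; S(5,5)=1. So valid k = 2, 3, 4.
Final answer: 2, 3, 4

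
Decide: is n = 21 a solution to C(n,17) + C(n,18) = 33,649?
No

C(21,17) + C(21,18) = 5,985 + 1,330 = 7,315, which does not equal 33,649.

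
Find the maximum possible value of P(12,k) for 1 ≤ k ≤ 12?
479,001,600

Reasoning: P(12,k) increases in k, so maximum at k = 12: 12! = 479,001,600.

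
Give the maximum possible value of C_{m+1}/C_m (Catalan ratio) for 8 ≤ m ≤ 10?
7/2

Reasoning: C_{m+1}/C_m = 2(2m+1)/(m+2), which increases with m. Maximum at m = 10: 2·21/12 = 7/2.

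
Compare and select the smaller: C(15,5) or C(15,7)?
C(15,5)=3,003, C(15,7)=6,435.
Final answer: C(15,5)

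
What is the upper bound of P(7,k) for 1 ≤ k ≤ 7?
5,040

P(7,k) increases in k, so maximum at k = 7: 7! = 5,040.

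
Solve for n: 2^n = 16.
4
2^4 = 16, so n = 4.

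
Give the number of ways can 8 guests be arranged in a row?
40,320

Solution: Arrangements of 8 distinct objects: 8! = 40,320.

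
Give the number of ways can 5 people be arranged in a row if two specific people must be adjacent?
Treat pair as unit: (5-1)! arrangements × 2 internal orders = 48.
Final answer: 48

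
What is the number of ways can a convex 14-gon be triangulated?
208,012

Using the Catalan number formula: C_n = C(2n, n) / (n+1)
C_12 = C(24, 12) / (12+1)
     = 2704156 / 13
     = 208,012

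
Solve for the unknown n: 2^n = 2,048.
2,048 = 1,024 × 2 = 2^10 × 2^1 = 2^11, so n = 11.
Final answer: 11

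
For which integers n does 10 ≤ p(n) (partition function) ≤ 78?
6, 7, 8, 9, 10, 11, 12

Tabulating p(n) via p(n) = p(n−1) + p(n−2) − p(n−5) − p(n−7) + …: p(5)=7; p(6)=11; p(7)=15; p(8)=22; p(9)=30; p(10)=42; p(11)=56; p(12)=77; p(13)=101. So valid n = 6, 7, 8, 9, 10, 11, 12.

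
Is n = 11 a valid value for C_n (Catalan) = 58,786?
Yes

Working:
C_11 = C(22,11)/(11+1) = 705,432/12 = 58,786, which equals 58,786.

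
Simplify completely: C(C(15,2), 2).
5,460

Reasoning: C(15,2) = 105, then C(105, 2) = 5,460.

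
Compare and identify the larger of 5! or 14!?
14!

5!=120, 14!=87,178,291,200. 14! > 5!.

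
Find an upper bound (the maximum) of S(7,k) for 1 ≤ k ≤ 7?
350

Working:
Row S(7,k) for k = 1..7 (via S(n,k) = k·S(n−1,k) + S(n−1,k−1)): 1, 63, 301, 350, 140, 21, 1. The row is unimodal; maximum at k = 4: 350.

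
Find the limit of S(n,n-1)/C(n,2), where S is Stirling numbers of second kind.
1

Reasoning: S(n,n-1) = C(n,2), so the limit is 1.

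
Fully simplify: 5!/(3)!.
20
This equals 5×4 = 20.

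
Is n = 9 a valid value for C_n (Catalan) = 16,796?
No

Explanation: C_9 = C(18,9)/(9+1) = 48,620/10 = 4,862, which does not equal 16,796.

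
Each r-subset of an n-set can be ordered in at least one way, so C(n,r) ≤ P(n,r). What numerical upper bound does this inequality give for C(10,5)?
30,240

Reasoning: P(10,5) = 10·9·8·7·6 = 30,240, so C(10,5) ≤ 30,240. (The bound is loose by a factor of 5! = 120: C(10,5) = 30,240/120 = 252.)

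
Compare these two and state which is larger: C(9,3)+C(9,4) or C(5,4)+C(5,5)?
C(9,3)+C(9,4)

Explanation: First=210, Second=6.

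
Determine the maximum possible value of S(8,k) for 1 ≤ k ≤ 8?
1,701
Row S(8,k) for k = 1..8 (via S(n,k) = k·S(n−1,k) + S(n−1,k−1)): 1, 127, 966, 1,701, 1,050, 266, 28, 1. The row is unimodal; maximum at k = 4: 1,701.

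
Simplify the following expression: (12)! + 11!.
518,918,400

Solution: (12)! + 11! = (12)·11! + 11! = (12+1)·11! = 13·11! = 518,918,400.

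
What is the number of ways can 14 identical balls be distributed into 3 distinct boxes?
120

Explanation: C(14+3-1, 3-1) = C(16, 2) = 120.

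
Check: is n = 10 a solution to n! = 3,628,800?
Yes

Reasoning: 10! = 10·9! = 10·362,880 = 3,628,800, which equals 3,628,800.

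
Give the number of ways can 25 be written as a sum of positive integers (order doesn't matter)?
1,958

Explanation: Pentagonal recurrence p(n) = p(n−1) + p(n−2) − p(n−5) − p(n−7) + …: p(25) = p(24) + p(23) − p(20) − p(18) + p(13) + p(10) − p(3) = 1,575 + 1,255 − 627 − 385 + 101 + 42 − 3 = 1,958.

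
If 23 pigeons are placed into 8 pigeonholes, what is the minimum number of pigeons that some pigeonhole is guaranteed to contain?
3

Explanation: Pigeonhole: ⌈23/8⌉ = 3.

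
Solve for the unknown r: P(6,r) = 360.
4

Solution: P(6,r) = 6·5·…·(6−r+1), a product of r factors. Multiplying down from 6: 6 = 6; 6·5 = 30; 6·5·4 = 120; 6·5·4·3 = 360 ✓ (4 factors). So r = 4.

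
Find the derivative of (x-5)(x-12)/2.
(2x - 17)/2

Working:
d/dx[(x-5)(x-12)] = (x-12) + (x-5) = 2x - 17. Dividing by 2 gives (2x - 17)/2.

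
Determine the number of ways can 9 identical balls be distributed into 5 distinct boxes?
715

Working:
C(9+5-1, 5-1) = C(13, 4) = 715.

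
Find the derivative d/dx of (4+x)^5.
5(4+x)^4

Working:
Using the power rule: d/dx (4+x)^5 = 5(4+x)^{4}.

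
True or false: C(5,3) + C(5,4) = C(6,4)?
True

Reasoning: Pascal's identity: LHS = 10 + 5 = 15; RHS = C(6,4) = 15. Both sides agree, so the statement holds.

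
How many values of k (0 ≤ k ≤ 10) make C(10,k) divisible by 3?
7
Checking C(10,k) mod 3 for k = 0..10: divisible at k = 2, 3, 4, 5, 6, 7, 8. That's 7 values.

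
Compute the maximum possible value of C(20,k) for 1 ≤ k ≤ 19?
C(20,k) is maximised at the centre of the row: C(20,10) = 184,756.

Answer: 184,756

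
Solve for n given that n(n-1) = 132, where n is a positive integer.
12
n² − n − 132 = 0, so n = (1 ± √(1 + 4·132))/2 = (1 ± √529)/2 = (1 ± 23)/2, i.e. n = 12 or n = -11. Taking the positive root, n = 12 (check: 12×11 = 132).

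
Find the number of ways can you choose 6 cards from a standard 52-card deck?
20,358,520
C(52,6) = 20,358,520.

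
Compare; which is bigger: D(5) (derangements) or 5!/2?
5!/2
D(5) = (5-1)·[D(4) + D(3)] = 4·[9 + 2] = 44; 5!/2 = 120/2 = 60.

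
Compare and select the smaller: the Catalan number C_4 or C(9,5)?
C_4

Working:
C_4 = C(8,4)/(4+1) = 70/5 = 14; C(9,5) = 126.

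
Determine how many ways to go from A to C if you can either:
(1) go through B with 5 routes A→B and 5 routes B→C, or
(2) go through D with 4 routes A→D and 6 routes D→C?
49

Reasoning: Route via B: 5×5=25. Route via D: 4×6=24. Total: 49.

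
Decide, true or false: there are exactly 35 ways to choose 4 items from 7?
True

C(7,4) = 35.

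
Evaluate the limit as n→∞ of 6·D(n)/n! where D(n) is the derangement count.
D(n)/n! → 1/e, so 6·D(n)/n! → 6/e.
Final answer: 6/e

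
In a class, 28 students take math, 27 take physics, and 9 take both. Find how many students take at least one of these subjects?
46

Reasoning: |A∪B| = |A|+|B|-|A∩B| = 28+27-9 = 46.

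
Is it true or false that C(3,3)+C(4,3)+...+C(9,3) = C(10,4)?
True

Hockey stick identity gives Σ = C(10,4) = 210; RHS C(10,4) = 210.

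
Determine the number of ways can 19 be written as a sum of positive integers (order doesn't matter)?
Pentagonal recurrence p(n) = p(n−1) + p(n−2) − p(n−5) − p(n−7) + …: p(19) = p(18) + p(17) − p(14) − p(12) + p(7) + p(4) = 385 + 297 − 135 − 77 + 15 + 5 = 490.

Answer: 490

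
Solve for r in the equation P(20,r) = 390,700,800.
7

Reasoning: P(20,r) = 20·19·…·(20−r+1), a product of r factors. Multiplying down from 20: 20 = 20; 20·19 = 380; 20·19·18 = 6,840; 20·19·18·17 = 116,280; 20·19·18·17·16 = 1,860,480; 20·19·18·17·16·15 = 27,907,200; 20·19·18·17·16·15·14 = 390,700,800 ✓ (7 factors). So r = 7.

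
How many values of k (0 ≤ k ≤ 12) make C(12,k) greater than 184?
7

Solution: Row 12 is unimodal and symmetric about k=12/2. C(12,2)=66 ≤ 184; C(12,3)=220 > 184; by symmetry C(12,k) > 184 for k = 3..9. That's 9 - 3 + 1 = 7 values.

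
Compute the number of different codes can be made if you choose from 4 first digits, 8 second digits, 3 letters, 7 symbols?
By the multiplication principle: 4 × 8 × 3 × 7 = 672.

Answer: 672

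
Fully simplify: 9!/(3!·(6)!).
84

Explanation: This is C(9,3) = 84.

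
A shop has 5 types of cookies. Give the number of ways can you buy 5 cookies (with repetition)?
126

Reasoning: Stars and bars: C(5+5-1, 5) = C(9, 5) = 126.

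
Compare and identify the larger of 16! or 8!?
16!=20,922,789,888,000, 8!=40,320. 16! > 8!.
Final answer: 16!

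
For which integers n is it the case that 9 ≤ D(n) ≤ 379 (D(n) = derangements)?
Using D(n) = (n−1)[D(n−1) + D(n−2)] with D(1)=0, D(2)=1: D(3)=2; D(4)=9; D(5)=44; D(6)=265; D(7)=1,854. So valid n = 4, 5, 6.
Final answer: 4, 5, 6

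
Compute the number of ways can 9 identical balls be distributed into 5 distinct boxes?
715
C(9+5-1, 5-1) = C(13, 4) = 715.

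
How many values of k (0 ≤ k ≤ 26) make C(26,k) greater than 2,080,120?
9

Working:
Row 26 is unimodal and symmetric about k=26/2. C(26,8)=1,562,275 ≤ 2,080,120; C(26,9)=3,124,550 > 2,080,120; by symmetry C(26,k) > 2,080,120 for k = 9..17. That's 17 - 9 + 1 = 9 values.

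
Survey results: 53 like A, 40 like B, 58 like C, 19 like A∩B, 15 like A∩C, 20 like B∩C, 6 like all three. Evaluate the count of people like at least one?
103

Solution: |A∪B∪C| = 53+40+58-19-15-20+6 = 103.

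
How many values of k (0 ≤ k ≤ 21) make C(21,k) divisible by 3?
Checking C(21,k) mod 3 for k = 0..21: divisible at k = 1, 2, 4, 5, 6, 7, 8, 10, 11, 13, 14, 15, 16, 17, 19, 20. That's 16 values.
Final answer: 16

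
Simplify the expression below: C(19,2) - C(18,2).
C(19,2) - C(18,2) = C(18,1) = 18.

Answer: 18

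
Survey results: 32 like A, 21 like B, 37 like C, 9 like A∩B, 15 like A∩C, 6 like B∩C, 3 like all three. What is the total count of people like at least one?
|A∪B∪C| = 32+21+37-9-15-6+3 = 63.
Final answer: 63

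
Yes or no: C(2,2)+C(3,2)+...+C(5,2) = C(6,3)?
Yes

Working:
Hockey stick identity gives Σ = C(6,3) = 20; RHS C(6,3) = 20.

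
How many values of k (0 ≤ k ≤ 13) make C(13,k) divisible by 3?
Checking C(13,k) mod 3 for k = 0..13: divisible at k = 2, 5, 6, 7, 8, 11. That's 6 values.

Answer: 6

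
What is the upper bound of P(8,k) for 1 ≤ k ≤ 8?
40,320

Working:
P(8,k) increases in k, so maximum at k = 8: 8! = 40,320.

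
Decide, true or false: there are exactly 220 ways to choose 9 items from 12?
True

Reasoning: C(12,9) = 220.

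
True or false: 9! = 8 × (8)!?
False

Explanation: 9! = 9 × 8! = 362,880, but 8 × 8! = 322,560.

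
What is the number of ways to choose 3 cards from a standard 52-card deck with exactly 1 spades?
13 spades and 39 non-spades: C(13,1) × C(39,2) = 13 × 741 = 9,633.

Answer: 9,633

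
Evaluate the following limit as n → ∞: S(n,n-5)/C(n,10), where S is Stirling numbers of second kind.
945

Working:
The leading term of S(n,n-5) as a polynomial in n is (9)!!·C(n,10), so the ratio → (9)!! = 945.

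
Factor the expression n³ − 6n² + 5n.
n³ − 6n² + 5n = n(n² − 6n + 5) = n(n − 1)(n − 5).
Final answer: n(n − 1)(n − 5)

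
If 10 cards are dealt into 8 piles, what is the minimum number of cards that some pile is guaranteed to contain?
2

Reasoning: Pigeonhole: ⌈10/8⌉ = 2.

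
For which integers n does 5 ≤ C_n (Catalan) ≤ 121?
3, 4, 5
C_2=2; C_3=5; C_4=14; C_5=42; C_6=132. So valid n = 3, 4, 5.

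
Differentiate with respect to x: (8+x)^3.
Using the power rule: d/dx (8+x)^3 = 3(8+x)^{2}.

Answer: 3(8+x)^2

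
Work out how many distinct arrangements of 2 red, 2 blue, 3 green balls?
Multinomial: 7!/(2! × 2! × 3!) = 210.

Answer: 210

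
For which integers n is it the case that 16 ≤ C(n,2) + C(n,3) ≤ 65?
5, 6, 7
C(4,2)+C(4,3)=10; C(5,2)+C(5,3)=20; C(6,2)+C(6,3)=35; C(7,2)+C(7,3)=56; C(8,2)+C(8,3)=84. So valid n = 5, 6, 7.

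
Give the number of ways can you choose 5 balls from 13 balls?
1,287

Working:
C(13,5) = 13! / (5! × (13-5)!)
         = 13! / (5! × 8!)
         = 1,287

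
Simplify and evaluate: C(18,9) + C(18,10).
By Pascal's identity: C(19,10) = 92,378.
Final answer: 92,378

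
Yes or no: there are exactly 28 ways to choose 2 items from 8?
C(8,2) = 28.
Final answer: Yes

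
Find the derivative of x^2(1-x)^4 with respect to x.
2x^1(1-x)^4 - 4x^2(1-x)^3

Explanation: Product rule: 2x^{1}(1-x)^{4} + x^2·(-4)(1-x)^{3}.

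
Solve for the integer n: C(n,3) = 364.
14

C(n,3) = n(n−1)(n−2)/3! is increasing in n, and n(n−1)(n−2) = 3!·364 = 2,184 ≈ (n−1)^3 gives n ≈ 14.0. Check: C(12,3) = 220, C(13,3) = 286, C(14,3) = 364 ✓. So n = 14.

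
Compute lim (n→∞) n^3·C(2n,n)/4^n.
∞
C(2n,n) ~ 4^n/√(πn), so n^3·C(2n,n)/4^n ~ n^(3 − 1/2)/√π → ∞.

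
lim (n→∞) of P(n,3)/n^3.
P(n,3) = n(n-1)(n-2) ≈ n^3 for large n. Limit = 1.
Final answer: 1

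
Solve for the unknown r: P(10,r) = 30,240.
5

Reasoning: P(10,r) = 10·9·…·(10−r+1), a product of r factors. Multiplying down from 10: 10 = 10; 10·9 = 90; 10·9·8 = 720; 10·9·8·7 = 5,040; 10·9·8·7·6 = 30,240 ✓ (5 factors). So r = 5.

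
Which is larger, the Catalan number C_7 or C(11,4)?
C_7
C_7 = C(14,7)/(7+1) = 3,432/8 = 429; C(11,4) = 330.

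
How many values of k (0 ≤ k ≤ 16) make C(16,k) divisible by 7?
8

Checking C(16,k) mod 7 for k = 0..16: divisible at k = 3, 4, 5, 6, 10, 11, 12, 13. That's 8 values.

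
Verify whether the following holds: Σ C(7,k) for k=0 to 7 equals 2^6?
Binomial theorem: Σ C(7,k) = (1+1)^7 = 2^7 = 128; RHS 2^6 = 64.
Final answer: False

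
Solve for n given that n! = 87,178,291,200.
14

Reasoning: n! is strictly increasing. 12! = 479,001,600, 13! = 6,227,020,800, 14! = 87,178,291,200 ✓. So n = 14.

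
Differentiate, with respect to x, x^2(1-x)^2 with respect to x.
Product rule: 2x^{1}(1-x)^{2} + x^2·(-2)(1-x)^{1}.
Final answer: 2x^1(1-x)^2 - 2x^2(1-x)^1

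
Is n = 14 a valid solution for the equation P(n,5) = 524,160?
P(14,5) = 14·13·12·11·10 = 240,240, which does not equal 524,160.

Answer: No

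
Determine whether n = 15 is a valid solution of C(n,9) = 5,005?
Yes

Solution: C(15,9) = 15·14·13·12·11·10·9·8·7/9! = 1,816,214,400/362,880 = 5,005, which equals 5,005.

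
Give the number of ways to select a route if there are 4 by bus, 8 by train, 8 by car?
20

By the addition principle: 4 + 8 + 8 = 20.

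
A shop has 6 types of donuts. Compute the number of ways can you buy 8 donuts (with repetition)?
1,287

Working:
Stars and bars: C(8+6-1, 8) = C(13, 8) = 1,287.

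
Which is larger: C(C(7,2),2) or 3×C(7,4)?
C(C(7,2),2)
C(C(7,2),2)=210, 3×C(7,4)=105.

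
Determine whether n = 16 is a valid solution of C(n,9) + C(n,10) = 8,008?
C(16,9) + C(16,10) = 11,440 + 8,008 = 19,448, which does not equal 8,008.
Final answer: No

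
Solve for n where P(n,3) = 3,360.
P(n,3) = n(n−1)(n−2) is increasing in n; n(n−1)(n−2) ≈ (n−1)^3 = 3,360 gives n ≈ 16.0. Check: P(14,3) = 2,184, P(15,3) = 2,730, P(16,3) = 3,360 ✓. So n = 16.
Final answer: 16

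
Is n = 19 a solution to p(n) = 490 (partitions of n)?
Pentagonal recurrence p(n) = p(n−1) + p(n−2) − p(n−5) − p(n−7) + …: p(19) = p(18) + p(17) − p(14) − p(12) + p(7) + p(4) = 385 + 297 − 135 − 77 + 15 + 5 = 490, which equals 490.
Final answer: Yes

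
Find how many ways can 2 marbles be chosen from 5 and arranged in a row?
20

Working:
P(5,2) = 5!/(5-2)! = 20.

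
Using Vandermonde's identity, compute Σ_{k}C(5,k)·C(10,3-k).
= C(5+10,3) = C(15,3) = 455.
Final answer: 455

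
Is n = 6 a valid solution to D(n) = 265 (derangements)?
D(6) = (6-1)·[D(5) + D(4)] = 5·[44 + 9] = 265, which equals 265.
Final answer: Yes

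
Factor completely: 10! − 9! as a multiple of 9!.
10! − 9! = 10·9! − 9! = (10 − 1)·9! = 9 × 9! = 3,265,920.

Answer: 9 × 9! = 3,265,920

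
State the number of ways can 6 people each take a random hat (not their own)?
265
Using D(n) = (n-1)[D(n-1) + D(n-2)]:
D(6) = (6-1) × [D(5) + D(4)]
      = 5 × [44 + 9]
      = 5 × 53
      = 265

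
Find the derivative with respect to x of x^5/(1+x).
(5x^4(1+x) - x^5)/(1+x)²

Quotient rule: [5x^{4}(1+x) - x^5]/(1+x)².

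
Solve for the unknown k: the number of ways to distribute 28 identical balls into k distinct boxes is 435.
3

Explanation: Stars and bars: the count is C(28+k−1, k−1), increasing in k. k=2: C(29,1) = 29, k=3: C(30,2) = 435 ✓. So k = 3.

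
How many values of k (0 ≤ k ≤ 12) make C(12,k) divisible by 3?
9
Checking C(12,k) mod 3 for k = 0..12: divisible at k = 1, 2, 4, 5, 6, 7, 8, 10, 11. That's 9 values.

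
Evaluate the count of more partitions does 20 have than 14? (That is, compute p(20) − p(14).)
492
Pentagonal recurrence p(n) = p(n−1) + p(n−2) − p(n−5) − p(n−7) + …: p(20) = p(19) + p(18) − p(15) − p(13) + p(8) + p(5) = 490 + 385 − 176 − 101 + 22 + 7 = 627.
p(14) = p(13) + p(12) − p(9) − p(7) + p(2) = 101 + 77 − 30 − 15 + 2 = 135.
Difference = 627 − 135 = 492.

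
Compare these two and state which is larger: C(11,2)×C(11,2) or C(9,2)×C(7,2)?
C(11,2)×C(11,2)=3,025, C(9,2)×C(7,2)=756.

Answer: C(11,2)×C(11,2)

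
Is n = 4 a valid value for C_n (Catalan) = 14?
Yes

Explanation: C_4 = C(8,4)/(4+1) = 70/5 = 14, which equals 14.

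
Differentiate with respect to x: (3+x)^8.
8(3+x)^7
Using the power rule: d/dx (3+x)^8 = 8(3+x)^{7}.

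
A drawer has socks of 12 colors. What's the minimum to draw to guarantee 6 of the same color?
Worst case: 5 of each = 60. One more: 61.
Final answer: 61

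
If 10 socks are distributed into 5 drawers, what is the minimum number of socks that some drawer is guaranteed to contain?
2

Explanation: Pigeonhole: ⌈10/5⌉ = 2.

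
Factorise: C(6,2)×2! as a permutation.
C(6,2)×2! = [6!/(2!(4)!)]×2! = 6!/(4)! = P(6,2) = 30.

Answer: P(6,2)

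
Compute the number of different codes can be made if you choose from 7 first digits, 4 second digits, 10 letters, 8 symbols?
By the multiplication principle: 7 × 4 × 10 × 8 = 2,240.
Final answer: 2,240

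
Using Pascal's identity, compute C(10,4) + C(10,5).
462

Solution: C(10,4) + C(10,5) = C(11,5) = 462.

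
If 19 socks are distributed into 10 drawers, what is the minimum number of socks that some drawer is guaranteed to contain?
2

Pigeonhole: ⌈19/10⌉ = 2.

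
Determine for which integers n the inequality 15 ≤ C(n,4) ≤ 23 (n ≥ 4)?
C(5,4)=5; C(6,4)=15; C(7,4)=35. So valid n = 6.

Answer: 6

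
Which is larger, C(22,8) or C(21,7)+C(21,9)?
C(21,7)+C(21,9)

Working:
C(22,8)=319,770; C(21,7)+C(21,9)=116,280+293,930=410,210.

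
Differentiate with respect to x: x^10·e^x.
(10x^9 + x^10)e^x

Working:
Product rule: d/dx[x^10]·e^x + x^10·d/dx[e^x] = 10x^{9}e^x + x^10e^x.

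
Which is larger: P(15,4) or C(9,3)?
P(15,4)

Working:
P(15,4)=32,760, C(9,3)=84.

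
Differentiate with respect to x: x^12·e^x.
Product rule: d/dx[x^12]·e^x + x^12·d/dx[e^x] = 12x^{11}e^x + x^12e^x.

Answer: (12x^11 + x^12)e^x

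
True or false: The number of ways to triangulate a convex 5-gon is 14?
False

Triangulations of a convex 5-gon are counted by the Catalan number C_3: C_3 = C(6,3)/(3+1) = 20/4 = 5.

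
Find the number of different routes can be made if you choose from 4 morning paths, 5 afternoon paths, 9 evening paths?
180

Solution: By the multiplication principle: 4 × 5 × 9 = 180.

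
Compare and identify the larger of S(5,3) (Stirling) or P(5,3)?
P(5,3)

Working:
S(5,3) = 3·S(4,3) + S(4,2) = 3·6 + 7 = 25; P(5,3) = 60.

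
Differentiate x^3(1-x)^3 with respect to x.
3x^2(1-x)^3 - 3x^3(1-x)^2

Reasoning: Product rule: 3x^{2}(1-x)^{3} + x^3·(-3)(1-x)^{2}.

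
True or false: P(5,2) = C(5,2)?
P(5,2) = 20 and C(5,2) = 10; P(n,r) = r! × C(n,r) so P > C whenever r ≥ 2.

Answer: False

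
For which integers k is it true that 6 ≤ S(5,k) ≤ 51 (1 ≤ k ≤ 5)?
S(5,1)=1; S(5,2)=15; S(5,3)=25; S(5,4)=10; S(5,5)=1. So valid k = 2, 3, 4.
Final answer: 2, 3, 4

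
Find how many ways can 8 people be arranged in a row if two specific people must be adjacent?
Treat pair as unit: (8-1)! arrangements × 2 internal orders = 10,080.

Answer: 10,080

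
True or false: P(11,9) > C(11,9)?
True

P(11,9) = 19,958,400 and C(11,9) = 55; P(n,r) = r! × C(n,r) so P > C whenever r ≥ 2.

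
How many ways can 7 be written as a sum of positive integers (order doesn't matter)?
15
Pentagonal recurrence p(n) = p(n−1) + p(n−2) − p(n−5) − p(n−7) + …: p(7) = p(6) + p(5) − p(2) − p(0) = 11 + 7 − 2 − 1 = 15.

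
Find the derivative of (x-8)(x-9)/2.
(2x - 17)/2

Solution: d/dx[(x-8)(x-9)] = (x-9) + (x-8) = 2x - 17. Dividing by 2 gives (2x - 17)/2.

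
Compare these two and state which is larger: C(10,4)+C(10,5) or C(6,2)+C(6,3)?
First=462, Second=35.

Answer: C(10,4)+C(10,5)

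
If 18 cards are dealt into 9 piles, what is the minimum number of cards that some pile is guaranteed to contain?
2

Reasoning: Pigeonhole: ⌈18/9⌉ = 2.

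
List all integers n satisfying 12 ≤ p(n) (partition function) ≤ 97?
7, 8, 9, 10, 11, 12

Solution: Tabulating p(n) via p(n) = p(n−1) + p(n−2) − p(n−5) − p(n−7) + …: p(6)=11; p(7)=15; p(8)=22; p(9)=30; p(10)=42; p(11)=56; p(12)=77; p(13)=101. So valid n = 7, 8, 9, 10, 11, 12.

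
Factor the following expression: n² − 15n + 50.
(n − 5)(n − 10)

Seek roots whose sum is 15 and product is 50: (5, 10). So n² − 15n + 50 = (n − 5)(n − 10).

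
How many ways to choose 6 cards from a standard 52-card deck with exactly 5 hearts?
50,193

Reasoning: 13 hearts and 39 non-hearts: C(13,5) × C(39,1) = 1287 × 39 = 50,193.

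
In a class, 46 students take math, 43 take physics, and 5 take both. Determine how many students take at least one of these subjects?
84
|A∪B| = |A|+|B|-|A∩B| = 46+43-5 = 84.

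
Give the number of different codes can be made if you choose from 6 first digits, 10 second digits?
60

Solution: By the multiplication principle: 6 × 10 = 60.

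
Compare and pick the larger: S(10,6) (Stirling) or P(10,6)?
S(10,6) = 6·S(9,6) + S(9,5) = 6·2,646 + 6,951 = 22,827; P(10,6) = 151,200.
Final answer: P(10,6)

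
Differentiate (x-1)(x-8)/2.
(2x - 9)/2

Reasoning: d/dx[(x-1)(x-8)] = (x-8) + (x-1) = 2x - 9. Dividing by 2 gives (2x - 9)/2.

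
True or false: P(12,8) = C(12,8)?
False

Reasoning: P(12,8) = 19,958,400 but C(12,8) = 495; they differ by a factor of 8! = 40320, so the statement does not hold.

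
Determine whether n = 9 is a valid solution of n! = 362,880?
Yes

Working:
9! = 9·8! = 9·40,320 = 362,880, which equals 362,880.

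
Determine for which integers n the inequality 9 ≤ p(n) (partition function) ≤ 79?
6, 7, 8, 9, 10, 11, 12

Tabulating p(n) via p(n) = p(n−1) + p(n−2) − p(n−5) − p(n−7) + …: p(5)=7; p(6)=11; p(7)=15; p(8)=22; p(9)=30; p(10)=42; p(11)=56; p(12)=77; p(13)=101. So valid n = 6, 7, 8, 9, 10, 11, 12.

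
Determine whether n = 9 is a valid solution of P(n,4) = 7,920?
P(9,4) = 9·8·7·6 = 3,024, which does not equal 7,920.
Final answer: No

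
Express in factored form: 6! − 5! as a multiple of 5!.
5 × 5! = 600
6! − 5! = 6·5! − 5! = (6 − 1)·5! = 5 × 5! = 600.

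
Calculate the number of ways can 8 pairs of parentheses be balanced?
1,430

Explanation: Using the Catalan number formula: C_n = C(2n, n) / (n+1)
C_8 = C(16, 8) / (8+1)
     = 12870 / 9
     = 1,430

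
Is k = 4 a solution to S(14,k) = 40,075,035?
S(14,4) = 4·S(13,4) + S(13,3) = 4·2,532,530 + 261,625 = 10,391,745, which does not equal 40,075,035.
Final answer: No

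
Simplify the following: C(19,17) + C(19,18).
190

Solution: By Pascal's identity: C(20,18) = 190.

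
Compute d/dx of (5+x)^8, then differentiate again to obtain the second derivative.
56(5+x)^6

Solution: First derivative: 8(5+x)^{7}. Second derivative: 8·7·(5+x)^{6} = 56(5+x)^{6}.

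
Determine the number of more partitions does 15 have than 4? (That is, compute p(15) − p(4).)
Pentagonal recurrence p(n) = p(n−1) + p(n−2) − p(n−5) − p(n−7) + …: p(15) = p(14) + p(13) − p(10) − p(8) + p(3) + p(0) = 135 + 101 − 42 − 22 + 3 + 1 = 176.
p(4) = p(3) + p(2) = 3 + 2 = 5.
Difference = 176 − 5 = 171.
Final answer: 171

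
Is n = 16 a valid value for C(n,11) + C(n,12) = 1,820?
No

Explanation: C(16,11) + C(16,12) = 4,368 + 1,820 = 6,188, which does not equal 1,820.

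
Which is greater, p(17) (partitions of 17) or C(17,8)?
Pentagonal recurrence p(n) = p(n−1) + p(n−2) − p(n−5) − p(n−7) + …: p(17) = p(16) + p(15) − p(12) − p(10) + p(5) + p(2) = 231 + 176 − 77 − 42 + 7 + 2 = 297; C(17,8) = 24,310.

Answer: C(17,8)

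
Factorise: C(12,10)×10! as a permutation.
C(12,10)×10! = [12!/(10!(2)!)]×10! = 12!/(2)! = P(12,10) = 239,500,800.
Final answer: P(12,10)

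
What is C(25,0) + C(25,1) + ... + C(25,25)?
Sum of binomial coefficients = 2^25 = 33,554,432.
Final answer: 33,554,432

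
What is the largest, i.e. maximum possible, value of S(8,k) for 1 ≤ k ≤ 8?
1,701
Row S(8,k) for k = 1..8 (via S(n,k) = k·S(n−1,k) + S(n−1,k−1)): 1, 127, 966, 1,701, 1,050, 266, 28, 1. The row is unimodal; maximum at k = 4: 1,701.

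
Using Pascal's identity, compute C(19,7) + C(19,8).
125,970

Solution: C(19,7) + C(19,8) = C(20,8) = 125,970.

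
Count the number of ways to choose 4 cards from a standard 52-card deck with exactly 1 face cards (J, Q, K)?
118,560
12 face cards and 40 non-face cards: C(12,1) × C(40,3) = 12 × 9,880 = 118,560.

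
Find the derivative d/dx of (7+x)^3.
Using the power rule: d/dx (7+x)^3 = 3(7+x)^{2}.
Final answer: 3(7+x)^2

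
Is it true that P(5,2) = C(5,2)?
P(5,2) = 20 but C(5,2) = 10; they differ by a factor of 2! = 2, so the statement does not hold.
Final answer: False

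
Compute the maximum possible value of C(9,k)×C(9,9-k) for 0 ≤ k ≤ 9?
15,876

Working:
C(9,k)·C(9,9-k) = C(9,k)², maximised at the centre k = 4: C(9,4)² = 15,876.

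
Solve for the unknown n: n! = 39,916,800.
n! is strictly increasing. 9! = 362,880, 10! = 3,628,800, 11! = 39,916,800 ✓. So n = 11.
Final answer: 11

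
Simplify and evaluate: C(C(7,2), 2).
210

Working:
C(7,2) = 21, then C(21, 2) = 210.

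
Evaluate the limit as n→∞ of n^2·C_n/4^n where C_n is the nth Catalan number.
∞
C_n ~ 4^n/(n^(3/2)√π), so n^2·C_n/4^n ~ n^(2 − 3/2)/√π → ∞.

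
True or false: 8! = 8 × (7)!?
True

Explanation: By definition n! = n × (n-1)!, so 8! = 8 × 7!.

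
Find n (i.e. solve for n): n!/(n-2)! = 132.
12

Working:
n!/(n-2)! = n×(n-1), a product of 2 consecutive integers ≈ (n−0.5)^2. 132^(1/2) + 0.5 ≈ 12.0; check n = 12: 12×11 = 132 ✓. So n = 12.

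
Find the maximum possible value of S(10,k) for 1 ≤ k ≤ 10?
42,525

Solution: Row S(10,k) for k = 1..10 (via S(n,k) = k·S(n−1,k) + S(n−1,k−1)): 1, 511, 9,330, 34,105, 42,525, 22,827, 5,880, 750, 45, 1. The row is unimodal; maximum at k = 5: 42,525.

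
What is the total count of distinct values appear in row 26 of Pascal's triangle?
Row 26 has entries C(26,0)..C(26,26); by symmetry C(26,k)=C(26,26-k), giving 14 distinct values.

Answer: 14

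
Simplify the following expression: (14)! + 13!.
(14)! + 13! = (14)·13! + 13! = (14+1)·13! = 15·13! = 93,405,312,000.
Final answer: 93,405,312,000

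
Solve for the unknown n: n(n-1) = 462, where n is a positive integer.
22
n² − n − 462 = 0, so n = (1 ± √(1 + 4·462))/2 = (1 ± √1,849)/2 = (1 ± 43)/2, i.e. n = 22 or n = -21. Taking the positive root, n = 22 (check: 22×21 = 462).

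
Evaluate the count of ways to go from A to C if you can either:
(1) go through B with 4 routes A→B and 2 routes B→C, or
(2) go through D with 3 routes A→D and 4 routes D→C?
20
Route via B: 4×2=8. Route via D: 3×4=12. Total: 20.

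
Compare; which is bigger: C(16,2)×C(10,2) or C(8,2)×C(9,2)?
C(16,2)×C(10,2)

C(16,2)×C(10,2)=5,400, C(8,2)×C(9,2)=1,008.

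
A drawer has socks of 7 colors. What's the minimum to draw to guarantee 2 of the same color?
8

Solution: Worst case: 1 of each = 7. One more: 8.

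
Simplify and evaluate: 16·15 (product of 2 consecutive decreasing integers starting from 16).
240

Working:
This is P(16,2) = 16!/(14)! = 240.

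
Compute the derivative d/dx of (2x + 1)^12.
24(2x + 1)^11

Solution: Chain rule: 12(2x+1)^{11} × 2 = 24(2x+1)^{11}.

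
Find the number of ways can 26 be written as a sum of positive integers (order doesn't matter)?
2,436

Reasoning: Pentagonal recurrence p(n) = p(n−1) + p(n−2) − p(n−5) − p(n−7) + …: p(26) = p(25) + p(24) − p(21) − p(19) + p(14) + p(11) − p(4) − p(0) = 1,958 + 1,575 − 792 − 490 + 135 + 56 − 5 − 1 = 2,436.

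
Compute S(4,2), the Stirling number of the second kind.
7

Reasoning: Using the Stirling recurrence: S(n,k) = k·S(n-1,k) + S(n-1,k-1)
S(4,2) = 2·S(3,2) + S(3,1)
         = 2·3 + 1
         = 6 + 1
         = 7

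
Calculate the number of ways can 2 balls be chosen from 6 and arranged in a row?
30

Explanation: P(6,2) = 6!/(6-2)! = 30.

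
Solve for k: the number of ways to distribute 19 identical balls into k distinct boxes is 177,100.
7

Reasoning: Stars and bars: the count is C(19+k−1, k−1), increasing in k. k=5: C(23,4) = 8,855, k=6: C(24,5) = 42,504, k=7: C(25,6) = 177,100 ✓. So k = 7.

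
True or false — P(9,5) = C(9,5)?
False

Solution: P(9,5) = 15,120 but C(9,5) = 126; they differ by a factor of 5! = 120, so the statement does not hold.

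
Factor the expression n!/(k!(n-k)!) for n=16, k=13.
C(16,13) = 560

This is the binomial coefficient C(16,13) = 560.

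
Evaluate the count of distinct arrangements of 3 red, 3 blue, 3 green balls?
1,680

Solution: Multinomial: 9!/(3! × 3! × 3!) = 1,680.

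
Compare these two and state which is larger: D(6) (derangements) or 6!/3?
D(6)

Working:
D(6) = (6-1)·[D(5) + D(4)] = 5·[44 + 9] = 265; 6!/3 = 720/3 = 240.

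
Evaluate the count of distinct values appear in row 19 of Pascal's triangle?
10

Row 19 has entries C(19,0)..C(19,19); by symmetry C(19,k)=C(19,19-k), giving 10 distinct values.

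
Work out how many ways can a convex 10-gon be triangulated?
1,430

Reasoning: Using the Catalan number formula: C_n = C(2n, n) / (n+1)
C_8 = C(16, 8) / (8+1)
     = 12870 / 9
     = 1,430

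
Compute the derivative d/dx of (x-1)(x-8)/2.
(2x - 9)/2

Reasoning: d/dx[(x-1)(x-8)] = (x-8) + (x-1) = 2x - 9. Dividing by 2 gives (2x - 9)/2.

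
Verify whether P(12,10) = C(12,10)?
False

Reasoning: P(12,10) = 239,500,800 but C(12,10) = 66; they differ by a factor of 10! = 3628800, so the statement does not hold.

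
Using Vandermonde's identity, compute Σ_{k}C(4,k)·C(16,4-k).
= C(4+16,4) = C(20,4) = 4,845.
Final answer: 4,845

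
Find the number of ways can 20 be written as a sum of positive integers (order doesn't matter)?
Pentagonal recurrence p(n) = p(n−1) + p(n−2) − p(n−5) − p(n−7) + …: p(20) = p(19) + p(18) − p(15) − p(13) + p(8) + p(5) = 490 + 385 − 176 − 101 + 22 + 7 = 627.
Final answer: 627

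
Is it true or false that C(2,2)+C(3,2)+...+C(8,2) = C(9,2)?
False

Solution: Hockey stick identity gives Σ = C(9,3) = 84; RHS C(9,2) = 36.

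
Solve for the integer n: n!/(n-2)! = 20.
5

n!/(n-2)! = n×(n-1), a product of 2 consecutive integers ≈ (n−0.5)^2. 20^(1/2) + 0.5 ≈ 5.0; check n = 5: 5×4 = 20 ✓. So n = 5.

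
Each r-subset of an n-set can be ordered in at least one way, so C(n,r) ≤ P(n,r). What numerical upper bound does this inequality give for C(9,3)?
504

P(9,3) = 9·8·7 = 504, so C(9,3) ≤ 504. (The bound is loose by a factor of 3! = 6: C(9,3) = 504/6 = 84.)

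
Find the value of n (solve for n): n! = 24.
4

n! is strictly increasing. 2! = 2, 3! = 6, 4! = 24 ✓. So n = 4.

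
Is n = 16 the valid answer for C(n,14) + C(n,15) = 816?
C(16,14) + C(16,15) = 120 + 16 = 136, which does not equal 816.
Final answer: No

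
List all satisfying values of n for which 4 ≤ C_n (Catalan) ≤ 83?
3, 4, 5

Explanation: C_2=2; C_3=5; C_4=14; C_5=42; C_6=132. So valid n = 3, 4, 5.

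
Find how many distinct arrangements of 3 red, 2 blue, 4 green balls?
Multinomial: 9!/(3! × 2! × 4!) = 1,260.

Answer: 1,260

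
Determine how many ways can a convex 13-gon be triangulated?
58,786

Reasoning: Using the Catalan number formula: C_n = C(2n, n) / (n+1)
C_11 = C(22, 11) / (11+1)
     = 705432 / 12
     = 58,786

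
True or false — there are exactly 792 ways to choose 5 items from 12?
C(12,5) = 792.

Answer: True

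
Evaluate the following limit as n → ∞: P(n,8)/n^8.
1

Solution: P(n,8) = n(n-1)···(n-7) ≈ n^8 for large n. Limit = 1.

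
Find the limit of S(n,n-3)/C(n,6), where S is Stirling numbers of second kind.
15

The leading term of S(n,n-3) as a polynomial in n is (5)!!·C(n,6), so the ratio → (5)!! = 15.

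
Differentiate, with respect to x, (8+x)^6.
6(8+x)^5

Reasoning: Using the power rule: d/dx (8+x)^6 = 6(8+x)^{5}.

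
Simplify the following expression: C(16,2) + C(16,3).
680

Explanation: By Pascal's identity: C(17,3) = 680.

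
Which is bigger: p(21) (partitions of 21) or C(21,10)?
Pentagonal recurrence p(n) = p(n−1) + p(n−2) − p(n−5) − p(n−7) + …: p(21) = p(20) + p(19) − p(16) − p(14) + p(9) + p(6) = 627 + 490 − 231 − 135 + 30 + 11 = 792; C(21,10) = 352,716.
Final answer: C(21,10)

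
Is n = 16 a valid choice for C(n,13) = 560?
Yes

Working:
C(16,13) = 16·15·14·13·12·11·10·9·8·7·6·5·4/13! = 3,487,131,648,000/6,227,020,800 = 560, which equals 560.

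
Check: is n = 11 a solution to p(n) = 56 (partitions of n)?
Pentagonal recurrence p(n) = p(n−1) + p(n−2) − p(n−5) − p(n−7) + …: p(11) = p(10) + p(9) − p(6) − p(4) = 42 + 30 − 11 − 5 = 56, which equals 56.

Answer: Yes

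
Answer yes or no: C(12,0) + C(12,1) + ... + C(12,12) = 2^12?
Yes

Working:
Binomial theorem with x = y = 1: Σ C(12,i) = (1+1)^12 = 2^12 = 4,096. The statement holds.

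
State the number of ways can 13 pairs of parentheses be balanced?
Using the Catalan number formula: C_n = C(2n, n) / (n+1)
C_13 = C(26, 13) / (13+1)
     = 10400600 / 14
     = 742,900
Final answer: 742,900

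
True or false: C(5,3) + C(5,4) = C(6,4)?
True
Pascal's identity: LHS = 10 + 5 = 15; RHS = C(6,4) = 15. Both sides agree, so the statement holds.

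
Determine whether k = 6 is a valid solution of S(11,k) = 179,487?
Yes
S(11,6) = 6·S(10,6) + S(10,5) = 6·22,827 + 42,525 = 179,487, which equals 179,487.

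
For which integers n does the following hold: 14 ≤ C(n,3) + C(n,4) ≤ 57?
5, 6

Explanation: C(4,3)+C(4,4)=5; C(5,3)+C(5,4)=15; C(6,3)+C(6,4)=35; C(7,3)+C(7,4)=70. So valid n = 5, 6.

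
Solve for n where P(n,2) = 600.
25

P(n,2) = n(n−1) is increasing in n; n(n−1) ≈ (n−0.5)^2 = 600 gives n ≈ 25.0. Check: P(23,2) = 506, P(24,2) = 552, P(25,2) = 600 ✓. So n = 25.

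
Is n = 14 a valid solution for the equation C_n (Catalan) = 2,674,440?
Yes

Reasoning: C_14 = C(28,14)/(14+1) = 40,116,600/15 = 2,674,440, which equals 2,674,440.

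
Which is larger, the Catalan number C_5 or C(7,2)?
C_5

C_5 = C(10,5)/(5+1) = 252/6 = 42; C(7,2) = 21.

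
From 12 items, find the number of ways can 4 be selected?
495

Working:
C(12,4) = 12! / (4! × (12-4)!)
         = 12! / (4! × 8!)
         = 495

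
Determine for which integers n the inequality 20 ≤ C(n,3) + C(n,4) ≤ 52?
6

Solution: C(5,3)+C(5,4)=15; C(6,3)+C(6,4)=35; C(7,3)+C(7,4)=70. So valid n = 6.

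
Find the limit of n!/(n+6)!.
0

Solution: n!/(n+6)! = 1/[(n+1)(n+2)···(n+6)] → 0 as n → ∞.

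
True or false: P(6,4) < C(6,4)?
False

Reasoning: P(6,4) = 360 and C(6,4) = 15; P(n,r) = r! × C(n,r) so P > C whenever r ≥ 2.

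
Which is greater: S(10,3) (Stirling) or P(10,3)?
S(10,3) = 3·S(9,3) + S(9,2) = 3·3,025 + 255 = 9,330; P(10,3) = 720.

Answer: S(10,3)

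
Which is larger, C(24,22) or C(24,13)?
C(24,13)

Reasoning: C(24,22)=276, C(24,13)=2,496,144.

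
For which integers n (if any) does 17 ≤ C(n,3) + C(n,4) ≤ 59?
6

Reasoning: C(5,3)+C(5,4)=15; C(6,3)+C(6,4)=35; C(7,3)+C(7,4)=70. So valid n = 6.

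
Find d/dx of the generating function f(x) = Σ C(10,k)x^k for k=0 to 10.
Σ k·C(10,k)x^(k-1) for k=1 to 10

Solution: Term-by-term differentiation gives Σ k·C(10,k)x^{k-1} for k=1 to 10.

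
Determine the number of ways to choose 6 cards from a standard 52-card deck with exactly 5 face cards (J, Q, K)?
31,680

Reasoning: 12 face cards and 40 non-face cards: C(12,5) × C(40,1) = 792 × 40 = 31,680.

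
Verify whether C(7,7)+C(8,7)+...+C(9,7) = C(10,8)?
Hockey stick identity gives Σ = C(10,8) = 45; RHS C(10,8) = 45.
Final answer: True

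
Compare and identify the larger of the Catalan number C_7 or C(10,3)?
C_7

Reasoning: C_7 = C(14,7)/(7+1) = 3,432/8 = 429; C(10,3) = 120.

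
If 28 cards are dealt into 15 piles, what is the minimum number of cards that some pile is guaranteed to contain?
2

Working:
Pigeonhole: ⌈28/15⌉ = 2.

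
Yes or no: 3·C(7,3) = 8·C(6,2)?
No

Explanation: Absorption identity k·C(n,k) = n·C(n-1,k-1). LHS = 3·35 = 105; RHS = 8·15 = 120.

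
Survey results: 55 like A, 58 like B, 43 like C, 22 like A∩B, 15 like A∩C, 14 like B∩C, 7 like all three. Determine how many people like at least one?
112

Reasoning: |A∪B∪C| = 55+58+43-22-15-14+7 = 112.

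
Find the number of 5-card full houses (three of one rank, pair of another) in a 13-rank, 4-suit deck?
Triple rank: 13. Triple suits: C(4,3)=4. Pair rank: 12. Pair suits: C(4,2)=6. Total: 3,744.

Answer: 3,744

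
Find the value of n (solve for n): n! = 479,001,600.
12

Reasoning: n! is strictly increasing. 10! = 3,628,800, 11! = 39,916,800, 12! = 479,001,600 ✓. So n = 12.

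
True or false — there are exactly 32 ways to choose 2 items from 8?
C(8,2) = 28 ≠ 32.

Answer: False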